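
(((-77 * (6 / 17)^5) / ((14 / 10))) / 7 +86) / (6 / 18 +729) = 0.12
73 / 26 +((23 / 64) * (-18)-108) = -46451 / 416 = -111.66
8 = 8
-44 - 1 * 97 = -141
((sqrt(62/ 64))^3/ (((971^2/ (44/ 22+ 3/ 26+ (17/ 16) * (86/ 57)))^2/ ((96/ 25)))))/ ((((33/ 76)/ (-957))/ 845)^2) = 2140847812800151 * sqrt(62)/ 85339118522976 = 197.53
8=8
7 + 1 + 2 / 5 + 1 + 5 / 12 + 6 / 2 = 12.82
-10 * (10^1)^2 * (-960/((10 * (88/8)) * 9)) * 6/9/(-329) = -1.96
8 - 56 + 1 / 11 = -527 / 11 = -47.91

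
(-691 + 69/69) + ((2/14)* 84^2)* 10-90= 9300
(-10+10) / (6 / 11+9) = 0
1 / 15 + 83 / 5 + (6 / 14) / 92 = 32209 / 1932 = 16.67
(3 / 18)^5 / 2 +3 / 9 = 5185 / 15552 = 0.33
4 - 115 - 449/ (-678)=-74809/ 678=-110.34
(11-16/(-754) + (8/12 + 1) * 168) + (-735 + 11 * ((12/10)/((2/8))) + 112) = -526252/1885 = -279.18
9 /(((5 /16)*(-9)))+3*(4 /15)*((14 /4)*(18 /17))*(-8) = -2288 /85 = -26.92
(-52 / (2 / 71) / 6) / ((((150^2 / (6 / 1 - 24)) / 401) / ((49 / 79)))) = 18136027 / 296250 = 61.22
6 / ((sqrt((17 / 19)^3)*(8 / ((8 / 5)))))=114*sqrt(323) / 1445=1.42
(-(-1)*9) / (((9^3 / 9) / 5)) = 5 / 9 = 0.56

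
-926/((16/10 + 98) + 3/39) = -60190/6479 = -9.29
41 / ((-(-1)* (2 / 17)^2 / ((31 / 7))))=367319 / 28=13118.54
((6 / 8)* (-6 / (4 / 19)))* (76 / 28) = -3249 / 56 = -58.02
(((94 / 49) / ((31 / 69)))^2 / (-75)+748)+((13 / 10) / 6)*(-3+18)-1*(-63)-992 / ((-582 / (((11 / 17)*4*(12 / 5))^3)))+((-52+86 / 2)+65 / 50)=1214.85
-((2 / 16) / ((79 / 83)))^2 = -6889 / 399424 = -0.02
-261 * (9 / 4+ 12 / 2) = -8613 / 4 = -2153.25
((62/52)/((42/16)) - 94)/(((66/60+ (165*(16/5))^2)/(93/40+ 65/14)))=-24912319/10655166522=-0.00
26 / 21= 1.24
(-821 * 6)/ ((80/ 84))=-51723/ 10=-5172.30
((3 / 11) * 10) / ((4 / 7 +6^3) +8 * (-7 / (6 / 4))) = 0.02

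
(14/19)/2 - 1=-12/19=-0.63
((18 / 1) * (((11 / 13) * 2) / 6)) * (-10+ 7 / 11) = -618 / 13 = -47.54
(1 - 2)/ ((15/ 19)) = -1.27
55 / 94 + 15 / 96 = 1115 / 1504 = 0.74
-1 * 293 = -293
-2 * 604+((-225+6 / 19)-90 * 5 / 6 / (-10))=-54157 / 38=-1425.18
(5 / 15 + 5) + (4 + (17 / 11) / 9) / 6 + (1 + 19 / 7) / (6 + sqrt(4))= 53995 / 8316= 6.49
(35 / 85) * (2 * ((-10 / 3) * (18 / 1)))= -840 / 17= -49.41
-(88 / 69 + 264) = -265.28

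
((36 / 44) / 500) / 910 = 9 / 5005000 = 0.00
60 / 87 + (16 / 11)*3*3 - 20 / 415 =363592 / 26477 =13.73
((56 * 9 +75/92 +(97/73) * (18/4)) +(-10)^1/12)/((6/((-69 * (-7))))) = 71922907/1752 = 41051.89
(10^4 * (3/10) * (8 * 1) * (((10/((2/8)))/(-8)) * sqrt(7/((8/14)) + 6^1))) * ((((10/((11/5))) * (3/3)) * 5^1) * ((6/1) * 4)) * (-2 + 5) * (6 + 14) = -21600000000 * sqrt(73)/11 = -16777316445.35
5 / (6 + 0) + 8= 53 / 6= 8.83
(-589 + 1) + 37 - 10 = -561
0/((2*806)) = 0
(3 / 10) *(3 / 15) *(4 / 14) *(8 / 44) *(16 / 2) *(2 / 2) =48 / 1925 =0.02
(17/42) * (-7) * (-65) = 1105/6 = 184.17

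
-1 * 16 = -16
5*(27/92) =135/92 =1.47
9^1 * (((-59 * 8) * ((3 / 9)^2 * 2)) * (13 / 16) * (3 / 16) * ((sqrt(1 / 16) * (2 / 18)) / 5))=-767 / 960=-0.80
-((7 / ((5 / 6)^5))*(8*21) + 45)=-9285201 / 3125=-2971.26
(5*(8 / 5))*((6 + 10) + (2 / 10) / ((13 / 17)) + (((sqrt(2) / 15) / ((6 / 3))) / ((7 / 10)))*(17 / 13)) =130.80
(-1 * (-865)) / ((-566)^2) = 865 / 320356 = 0.00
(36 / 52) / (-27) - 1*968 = -37753 / 39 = -968.03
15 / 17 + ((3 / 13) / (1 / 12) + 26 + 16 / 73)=481905 / 16133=29.87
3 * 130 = 390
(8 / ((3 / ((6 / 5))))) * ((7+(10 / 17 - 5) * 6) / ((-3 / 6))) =10592 / 85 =124.61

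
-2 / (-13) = 2 / 13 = 0.15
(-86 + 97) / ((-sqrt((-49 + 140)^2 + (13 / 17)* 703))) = -11* sqrt(663) / 2418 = -0.12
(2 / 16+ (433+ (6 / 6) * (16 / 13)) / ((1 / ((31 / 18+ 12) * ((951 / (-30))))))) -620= -13644565 / 72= -189507.85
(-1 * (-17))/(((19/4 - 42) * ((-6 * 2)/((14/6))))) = 119/1341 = 0.09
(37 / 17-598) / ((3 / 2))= -20258 / 51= -397.22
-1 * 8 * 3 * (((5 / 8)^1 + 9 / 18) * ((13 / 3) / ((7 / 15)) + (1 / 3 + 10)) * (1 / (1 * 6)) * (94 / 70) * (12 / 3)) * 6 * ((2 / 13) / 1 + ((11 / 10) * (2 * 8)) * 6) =-684556128 / 2275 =-300903.79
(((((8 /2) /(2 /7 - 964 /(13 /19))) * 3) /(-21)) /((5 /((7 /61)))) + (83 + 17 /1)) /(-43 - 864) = -0.11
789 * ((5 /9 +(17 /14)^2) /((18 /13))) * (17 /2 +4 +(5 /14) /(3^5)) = 260356730335 /18003384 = 14461.54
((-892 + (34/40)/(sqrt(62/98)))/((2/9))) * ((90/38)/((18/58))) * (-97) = 56456910/19- 3012723 * sqrt(31)/4712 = 2967856.44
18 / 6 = 3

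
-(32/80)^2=-4/25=-0.16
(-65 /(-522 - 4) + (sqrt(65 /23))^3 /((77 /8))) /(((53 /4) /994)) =129220 /13939 + 295360* sqrt(1495) /308407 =46.30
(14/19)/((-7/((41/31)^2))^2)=5651522/122828293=0.05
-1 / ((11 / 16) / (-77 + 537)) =-7360 / 11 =-669.09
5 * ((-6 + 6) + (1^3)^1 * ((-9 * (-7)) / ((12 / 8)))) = 210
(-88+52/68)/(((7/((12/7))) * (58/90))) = -800820/24157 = -33.15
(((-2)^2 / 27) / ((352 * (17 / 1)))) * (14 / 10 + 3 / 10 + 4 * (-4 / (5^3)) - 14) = -3107 / 10098000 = -0.00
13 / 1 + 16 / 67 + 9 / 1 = 1490 / 67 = 22.24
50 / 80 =5 / 8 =0.62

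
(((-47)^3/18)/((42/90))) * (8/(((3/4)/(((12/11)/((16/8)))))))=-16611680/231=-71912.03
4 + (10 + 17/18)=269/18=14.94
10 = 10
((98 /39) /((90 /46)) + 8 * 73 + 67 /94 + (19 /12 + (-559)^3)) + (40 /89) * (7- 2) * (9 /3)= -5129309709632597 /29364660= -174676284.68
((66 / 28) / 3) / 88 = 1 / 112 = 0.01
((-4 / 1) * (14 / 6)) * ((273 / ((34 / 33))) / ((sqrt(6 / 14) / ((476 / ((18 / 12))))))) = -784784 * sqrt(21) / 3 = -1198777.36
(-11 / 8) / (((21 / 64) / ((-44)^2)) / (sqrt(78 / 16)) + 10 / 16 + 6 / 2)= -0.38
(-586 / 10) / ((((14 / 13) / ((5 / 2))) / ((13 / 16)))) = -49517 / 448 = -110.53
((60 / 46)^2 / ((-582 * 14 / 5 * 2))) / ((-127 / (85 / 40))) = 6375 / 729876112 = 0.00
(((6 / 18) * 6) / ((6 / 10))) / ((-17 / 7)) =-70 / 51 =-1.37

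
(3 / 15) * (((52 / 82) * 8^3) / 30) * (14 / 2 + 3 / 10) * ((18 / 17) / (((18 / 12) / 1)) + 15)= 21622016 / 87125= 248.17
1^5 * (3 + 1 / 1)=4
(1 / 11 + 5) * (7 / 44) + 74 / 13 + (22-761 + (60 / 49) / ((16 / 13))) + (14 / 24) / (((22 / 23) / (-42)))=-116712539 / 154154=-757.12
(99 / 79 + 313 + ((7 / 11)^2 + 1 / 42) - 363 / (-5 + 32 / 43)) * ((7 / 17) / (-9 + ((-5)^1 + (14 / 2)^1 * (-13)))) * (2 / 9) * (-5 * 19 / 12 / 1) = 186114505453 / 67445895132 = 2.76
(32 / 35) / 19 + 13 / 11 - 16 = -108043 / 7315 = -14.77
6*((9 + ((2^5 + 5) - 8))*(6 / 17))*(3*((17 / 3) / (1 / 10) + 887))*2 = 7745616 / 17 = 455624.47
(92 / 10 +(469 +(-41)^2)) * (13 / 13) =10796 / 5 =2159.20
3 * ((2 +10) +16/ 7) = 300/ 7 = 42.86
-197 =-197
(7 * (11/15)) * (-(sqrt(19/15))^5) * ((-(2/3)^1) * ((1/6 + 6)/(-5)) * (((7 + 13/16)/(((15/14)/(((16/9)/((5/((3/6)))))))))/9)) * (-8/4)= 2.20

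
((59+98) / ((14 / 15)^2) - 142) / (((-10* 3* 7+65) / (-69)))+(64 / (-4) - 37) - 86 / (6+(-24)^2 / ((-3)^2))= -1024159 / 28420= -36.04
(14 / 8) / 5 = 7 / 20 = 0.35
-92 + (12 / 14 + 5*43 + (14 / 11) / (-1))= 9439 / 77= 122.58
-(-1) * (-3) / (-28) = 3 / 28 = 0.11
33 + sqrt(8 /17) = 2 * sqrt(34) /17 + 33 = 33.69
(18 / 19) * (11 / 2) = 99 / 19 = 5.21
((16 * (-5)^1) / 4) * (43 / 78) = -430 / 39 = -11.03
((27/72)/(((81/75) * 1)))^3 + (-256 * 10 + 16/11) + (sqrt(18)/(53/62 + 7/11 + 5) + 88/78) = -136498540537/53374464 + 2046 * sqrt(2)/4427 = -2556.72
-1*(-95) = 95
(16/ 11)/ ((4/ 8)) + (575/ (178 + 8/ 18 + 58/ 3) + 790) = 3116417/ 3916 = 795.82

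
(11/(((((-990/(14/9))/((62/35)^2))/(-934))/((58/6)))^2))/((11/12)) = 23780.65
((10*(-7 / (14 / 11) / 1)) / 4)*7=-385 / 4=-96.25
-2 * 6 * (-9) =108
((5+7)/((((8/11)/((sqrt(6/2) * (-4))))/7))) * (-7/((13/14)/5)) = 226380 * sqrt(3)/13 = 30161.67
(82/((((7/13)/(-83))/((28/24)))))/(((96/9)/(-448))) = 619346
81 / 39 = 27 / 13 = 2.08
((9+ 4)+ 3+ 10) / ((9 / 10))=260 / 9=28.89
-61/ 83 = -0.73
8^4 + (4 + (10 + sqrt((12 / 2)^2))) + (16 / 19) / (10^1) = 391028 / 95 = 4116.08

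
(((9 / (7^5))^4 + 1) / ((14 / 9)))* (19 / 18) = 758026529827376339 / 1117091728166568014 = 0.68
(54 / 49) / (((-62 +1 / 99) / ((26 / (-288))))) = 3861 / 2405704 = 0.00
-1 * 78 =-78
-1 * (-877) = 877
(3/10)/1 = 0.30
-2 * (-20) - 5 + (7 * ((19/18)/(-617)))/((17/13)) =6606341/188802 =34.99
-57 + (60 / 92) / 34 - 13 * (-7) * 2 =97765 / 782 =125.02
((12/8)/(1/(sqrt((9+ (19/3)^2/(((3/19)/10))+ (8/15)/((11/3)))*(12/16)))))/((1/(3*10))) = 3*sqrt(208231705)/22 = 1967.76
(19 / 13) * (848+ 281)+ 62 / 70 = 751188 / 455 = 1650.96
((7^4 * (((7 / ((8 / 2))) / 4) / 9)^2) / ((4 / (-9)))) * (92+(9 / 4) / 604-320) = 21601885837 / 7421952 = 2910.54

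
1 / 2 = 0.50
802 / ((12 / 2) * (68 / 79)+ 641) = 63358 / 51047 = 1.24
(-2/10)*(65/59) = -13/59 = -0.22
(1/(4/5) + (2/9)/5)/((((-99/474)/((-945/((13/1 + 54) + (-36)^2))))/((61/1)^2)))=479447129/29986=15989.03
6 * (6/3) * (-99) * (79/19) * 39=-3660228/19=-192643.58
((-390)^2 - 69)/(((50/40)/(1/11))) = 55284/5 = 11056.80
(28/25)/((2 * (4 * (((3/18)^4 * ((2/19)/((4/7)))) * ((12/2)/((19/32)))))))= 97.47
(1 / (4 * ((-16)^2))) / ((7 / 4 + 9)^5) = 1 / 147008443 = 0.00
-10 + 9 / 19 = -181 / 19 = -9.53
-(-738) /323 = 738 /323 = 2.28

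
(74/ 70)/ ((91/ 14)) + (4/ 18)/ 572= 14687/ 90090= 0.16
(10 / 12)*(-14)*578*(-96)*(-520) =-336627200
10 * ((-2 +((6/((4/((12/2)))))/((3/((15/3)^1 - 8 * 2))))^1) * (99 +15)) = -39900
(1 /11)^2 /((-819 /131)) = -0.00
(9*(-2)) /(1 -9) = 9 /4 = 2.25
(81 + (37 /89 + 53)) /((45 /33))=131593 /1335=98.57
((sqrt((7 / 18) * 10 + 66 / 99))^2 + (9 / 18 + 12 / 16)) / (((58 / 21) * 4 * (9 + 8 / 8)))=1463 / 27840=0.05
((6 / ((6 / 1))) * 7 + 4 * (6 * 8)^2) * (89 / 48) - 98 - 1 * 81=812255 / 48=16921.98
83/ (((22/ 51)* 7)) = 4233/ 154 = 27.49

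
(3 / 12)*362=181 / 2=90.50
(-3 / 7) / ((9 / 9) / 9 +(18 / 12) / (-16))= -864 / 35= -24.69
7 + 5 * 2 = 17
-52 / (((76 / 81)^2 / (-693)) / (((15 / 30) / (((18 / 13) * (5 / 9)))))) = 768404637 / 28880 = 26606.81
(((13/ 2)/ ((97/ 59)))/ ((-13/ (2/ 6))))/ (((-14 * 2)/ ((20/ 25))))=59/ 20370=0.00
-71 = -71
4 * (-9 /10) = -18 /5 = -3.60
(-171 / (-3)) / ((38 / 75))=225 / 2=112.50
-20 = -20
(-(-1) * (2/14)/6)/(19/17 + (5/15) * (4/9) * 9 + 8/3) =17/3654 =0.00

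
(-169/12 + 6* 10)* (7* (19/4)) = 73283/48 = 1526.73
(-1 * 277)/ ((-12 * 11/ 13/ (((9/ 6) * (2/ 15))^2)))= 3601/ 3300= 1.09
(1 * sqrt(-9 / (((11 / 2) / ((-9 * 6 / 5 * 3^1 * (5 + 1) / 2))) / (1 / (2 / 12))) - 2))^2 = 52378 / 55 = 952.33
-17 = -17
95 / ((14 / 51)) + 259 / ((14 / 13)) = 586.57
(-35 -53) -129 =-217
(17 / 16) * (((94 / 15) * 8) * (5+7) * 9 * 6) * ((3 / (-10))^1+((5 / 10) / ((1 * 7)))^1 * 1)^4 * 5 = 706904064 / 1500625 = 471.07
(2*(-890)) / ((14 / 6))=-5340 / 7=-762.86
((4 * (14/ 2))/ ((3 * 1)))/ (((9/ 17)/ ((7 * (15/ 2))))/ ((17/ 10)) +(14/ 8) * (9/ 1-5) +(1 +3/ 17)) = 56644/ 49659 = 1.14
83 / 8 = 10.38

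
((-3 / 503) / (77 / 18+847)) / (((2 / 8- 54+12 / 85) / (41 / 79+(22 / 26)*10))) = 169334280 / 144277106474501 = 0.00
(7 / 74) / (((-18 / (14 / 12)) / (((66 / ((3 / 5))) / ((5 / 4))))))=-539 / 999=-0.54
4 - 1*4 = 0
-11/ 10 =-1.10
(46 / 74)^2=529 / 1369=0.39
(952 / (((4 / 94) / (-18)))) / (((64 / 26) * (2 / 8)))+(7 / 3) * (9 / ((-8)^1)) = -5235069 / 8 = -654383.62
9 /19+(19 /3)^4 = 2476828 /1539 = 1609.37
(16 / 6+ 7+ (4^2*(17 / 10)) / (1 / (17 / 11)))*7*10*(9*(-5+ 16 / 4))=-358302 / 11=-32572.91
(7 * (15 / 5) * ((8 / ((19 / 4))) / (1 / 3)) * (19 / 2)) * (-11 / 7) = -1584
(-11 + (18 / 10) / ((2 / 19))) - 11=-49 / 10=-4.90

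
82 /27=3.04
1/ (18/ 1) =1/ 18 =0.06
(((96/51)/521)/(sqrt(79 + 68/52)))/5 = 16 * sqrt(377)/3852795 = 0.00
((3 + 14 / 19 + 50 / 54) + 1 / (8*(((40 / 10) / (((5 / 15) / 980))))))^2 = 5626993826650681 / 258813447782400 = 21.74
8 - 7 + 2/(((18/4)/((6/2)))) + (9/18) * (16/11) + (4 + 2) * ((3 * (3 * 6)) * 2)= 21485/33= 651.06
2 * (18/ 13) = 36/ 13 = 2.77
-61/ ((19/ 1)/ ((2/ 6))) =-61/ 57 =-1.07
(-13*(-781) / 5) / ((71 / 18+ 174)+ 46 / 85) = 3106818 / 273083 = 11.38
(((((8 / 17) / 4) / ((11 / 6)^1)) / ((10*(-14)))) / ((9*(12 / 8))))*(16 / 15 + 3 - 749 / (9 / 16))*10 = 238948 / 530145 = 0.45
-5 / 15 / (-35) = 1 / 105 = 0.01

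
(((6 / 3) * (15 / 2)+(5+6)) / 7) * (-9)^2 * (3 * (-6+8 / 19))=-669708 / 133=-5035.40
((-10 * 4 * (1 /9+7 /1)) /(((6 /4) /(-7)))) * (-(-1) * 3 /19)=35840 /171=209.59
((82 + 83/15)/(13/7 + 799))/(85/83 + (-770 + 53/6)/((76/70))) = -28988414/185667286325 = -0.00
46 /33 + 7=277 /33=8.39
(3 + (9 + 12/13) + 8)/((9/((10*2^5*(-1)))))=-743.93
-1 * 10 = -10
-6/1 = -6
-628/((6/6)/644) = -404432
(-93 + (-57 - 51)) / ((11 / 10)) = -2010 / 11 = -182.73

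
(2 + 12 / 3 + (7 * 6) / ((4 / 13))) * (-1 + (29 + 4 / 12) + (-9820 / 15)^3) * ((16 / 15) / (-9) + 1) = -35244284603.13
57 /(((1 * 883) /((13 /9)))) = 247 /2649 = 0.09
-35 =-35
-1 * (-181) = 181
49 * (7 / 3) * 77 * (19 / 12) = 13939.14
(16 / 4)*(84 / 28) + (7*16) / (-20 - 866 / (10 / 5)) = 5324 / 453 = 11.75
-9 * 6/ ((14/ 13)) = -351/ 7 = -50.14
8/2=4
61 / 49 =1.24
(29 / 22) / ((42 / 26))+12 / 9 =331 / 154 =2.15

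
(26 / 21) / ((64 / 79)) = 1027 / 672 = 1.53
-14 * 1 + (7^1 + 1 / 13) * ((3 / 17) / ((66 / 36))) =-32378 / 2431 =-13.32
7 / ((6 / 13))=91 / 6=15.17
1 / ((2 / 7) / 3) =21 / 2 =10.50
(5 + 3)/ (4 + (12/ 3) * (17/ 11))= 11/ 14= 0.79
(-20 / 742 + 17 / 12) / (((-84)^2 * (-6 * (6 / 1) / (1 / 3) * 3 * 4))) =-6187 / 40711652352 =-0.00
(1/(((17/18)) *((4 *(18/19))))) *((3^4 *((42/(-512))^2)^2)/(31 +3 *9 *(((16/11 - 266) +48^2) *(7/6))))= 3292368849/206488352415809536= 0.00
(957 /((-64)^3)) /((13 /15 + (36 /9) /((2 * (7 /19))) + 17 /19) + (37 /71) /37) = -135554265 /267496718336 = -0.00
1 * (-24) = -24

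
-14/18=-7/9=-0.78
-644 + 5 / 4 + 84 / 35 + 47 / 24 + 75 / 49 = -3744743 / 5880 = -636.86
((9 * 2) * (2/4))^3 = 729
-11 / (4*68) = -11 / 272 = -0.04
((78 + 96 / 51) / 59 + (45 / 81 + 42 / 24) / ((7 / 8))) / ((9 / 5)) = 1260260 / 568701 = 2.22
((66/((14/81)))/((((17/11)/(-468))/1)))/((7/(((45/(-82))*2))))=619227180/34153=18130.97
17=17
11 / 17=0.65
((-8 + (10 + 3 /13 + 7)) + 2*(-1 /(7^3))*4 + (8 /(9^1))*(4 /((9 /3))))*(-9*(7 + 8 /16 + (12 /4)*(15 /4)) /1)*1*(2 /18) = -7820000 /40131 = -194.86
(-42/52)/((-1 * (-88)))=-21/2288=-0.01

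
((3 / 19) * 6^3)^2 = 419904 / 361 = 1163.17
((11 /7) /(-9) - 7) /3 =-452 /189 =-2.39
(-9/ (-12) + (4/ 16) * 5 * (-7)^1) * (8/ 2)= -32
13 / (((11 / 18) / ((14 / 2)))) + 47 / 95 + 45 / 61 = 9570772 / 63745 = 150.14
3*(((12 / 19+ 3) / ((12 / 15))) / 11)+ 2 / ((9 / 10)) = 3.46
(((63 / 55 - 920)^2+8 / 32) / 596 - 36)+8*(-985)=-46871069099 / 7211600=-6499.40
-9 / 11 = -0.82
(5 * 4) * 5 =100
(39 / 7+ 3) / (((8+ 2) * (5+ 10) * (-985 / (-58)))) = 116 / 34475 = 0.00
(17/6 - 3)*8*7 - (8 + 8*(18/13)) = -1108/39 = -28.41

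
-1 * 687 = -687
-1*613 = -613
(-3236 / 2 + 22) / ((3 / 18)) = -9576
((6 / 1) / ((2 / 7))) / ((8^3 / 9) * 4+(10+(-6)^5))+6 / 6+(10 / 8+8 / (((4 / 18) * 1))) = 5189841 / 135692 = 38.25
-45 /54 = -5 /6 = -0.83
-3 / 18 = -1 / 6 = -0.17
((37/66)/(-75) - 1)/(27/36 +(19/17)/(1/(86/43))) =-169558/502425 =-0.34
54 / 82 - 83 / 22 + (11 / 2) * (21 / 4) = 92945 / 3608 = 25.76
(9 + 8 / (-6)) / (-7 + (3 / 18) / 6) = -276 / 251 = -1.10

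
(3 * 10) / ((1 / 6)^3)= 6480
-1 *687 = -687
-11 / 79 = -0.14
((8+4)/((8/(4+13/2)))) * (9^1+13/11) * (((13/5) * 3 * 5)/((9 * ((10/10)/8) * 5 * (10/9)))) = 275184/275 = 1000.67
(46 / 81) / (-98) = -23 / 3969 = -0.01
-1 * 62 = -62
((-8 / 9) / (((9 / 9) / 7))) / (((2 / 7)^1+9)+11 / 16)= -0.62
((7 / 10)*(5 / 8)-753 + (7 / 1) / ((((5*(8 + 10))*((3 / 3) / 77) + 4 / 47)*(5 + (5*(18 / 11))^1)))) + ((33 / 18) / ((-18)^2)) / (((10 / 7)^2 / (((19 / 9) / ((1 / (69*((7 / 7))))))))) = -28847943113347 / 38375143200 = -751.74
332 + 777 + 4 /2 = 1111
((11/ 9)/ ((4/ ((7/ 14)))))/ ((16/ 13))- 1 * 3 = -3313/ 1152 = -2.88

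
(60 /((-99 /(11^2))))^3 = -10648000 /27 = -394370.37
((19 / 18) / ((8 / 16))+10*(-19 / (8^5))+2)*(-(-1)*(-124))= -18765943 / 36864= -509.06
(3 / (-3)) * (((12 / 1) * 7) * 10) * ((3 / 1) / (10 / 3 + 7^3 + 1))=-3780 / 521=-7.26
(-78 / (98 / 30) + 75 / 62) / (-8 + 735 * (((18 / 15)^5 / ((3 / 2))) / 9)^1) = -43040625 / 242043536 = -0.18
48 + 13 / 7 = 349 / 7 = 49.86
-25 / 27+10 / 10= 2 / 27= 0.07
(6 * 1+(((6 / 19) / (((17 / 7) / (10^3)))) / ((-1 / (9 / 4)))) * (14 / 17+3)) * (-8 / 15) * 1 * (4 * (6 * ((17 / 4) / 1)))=97752864 / 1615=60528.09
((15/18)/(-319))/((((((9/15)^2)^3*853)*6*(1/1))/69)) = -1796875/2380392036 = -0.00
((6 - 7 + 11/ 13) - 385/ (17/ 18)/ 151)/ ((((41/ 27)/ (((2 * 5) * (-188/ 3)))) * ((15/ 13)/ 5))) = 537063360/ 105247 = 5102.89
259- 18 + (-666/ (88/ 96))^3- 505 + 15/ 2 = -1020931753779/ 2662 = -383520568.66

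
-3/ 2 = -1.50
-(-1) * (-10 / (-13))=10 / 13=0.77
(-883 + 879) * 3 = -12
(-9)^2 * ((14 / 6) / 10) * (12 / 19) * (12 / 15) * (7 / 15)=10584 / 2375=4.46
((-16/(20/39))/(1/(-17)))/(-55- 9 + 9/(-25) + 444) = 13260/9491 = 1.40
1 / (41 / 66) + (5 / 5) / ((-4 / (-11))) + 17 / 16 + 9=9461 / 656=14.42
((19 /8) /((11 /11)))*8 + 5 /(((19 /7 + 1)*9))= 4481 /234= 19.15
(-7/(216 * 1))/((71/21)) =-49/5112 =-0.01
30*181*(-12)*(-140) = 9122400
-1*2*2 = -4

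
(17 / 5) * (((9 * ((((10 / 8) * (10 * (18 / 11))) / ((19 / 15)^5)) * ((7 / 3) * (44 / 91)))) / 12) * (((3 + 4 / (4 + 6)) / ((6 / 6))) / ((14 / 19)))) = 1975134375 / 23718422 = 83.27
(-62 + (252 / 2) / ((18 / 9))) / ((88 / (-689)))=-689 / 88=-7.83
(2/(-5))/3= -2/15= -0.13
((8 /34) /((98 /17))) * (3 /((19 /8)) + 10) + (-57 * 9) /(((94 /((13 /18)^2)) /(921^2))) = -845255313499 /350056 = -2414628.84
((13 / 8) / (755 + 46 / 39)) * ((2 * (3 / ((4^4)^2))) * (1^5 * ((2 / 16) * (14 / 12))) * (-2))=-0.00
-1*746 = -746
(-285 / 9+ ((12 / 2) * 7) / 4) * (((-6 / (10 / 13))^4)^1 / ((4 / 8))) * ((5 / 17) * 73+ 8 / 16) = -73157944743 / 21250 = -3442726.81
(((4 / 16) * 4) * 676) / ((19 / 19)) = 676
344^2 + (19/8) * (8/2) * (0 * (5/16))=118336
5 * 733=3665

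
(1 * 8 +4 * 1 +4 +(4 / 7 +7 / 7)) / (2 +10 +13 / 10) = 1230 / 931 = 1.32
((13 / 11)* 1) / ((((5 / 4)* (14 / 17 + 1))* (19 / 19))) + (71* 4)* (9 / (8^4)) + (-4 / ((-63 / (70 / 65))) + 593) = 121381024067 / 204272640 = 594.21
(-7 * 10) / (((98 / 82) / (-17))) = 6970 / 7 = 995.71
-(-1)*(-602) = -602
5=5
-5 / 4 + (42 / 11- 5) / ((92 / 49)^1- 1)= -4913 / 1892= -2.60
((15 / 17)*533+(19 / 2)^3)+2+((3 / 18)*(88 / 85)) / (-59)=160038623 / 120360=1329.67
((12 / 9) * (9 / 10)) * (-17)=-102 / 5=-20.40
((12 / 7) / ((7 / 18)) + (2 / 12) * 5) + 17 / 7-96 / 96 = 6.67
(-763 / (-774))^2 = 582169 / 599076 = 0.97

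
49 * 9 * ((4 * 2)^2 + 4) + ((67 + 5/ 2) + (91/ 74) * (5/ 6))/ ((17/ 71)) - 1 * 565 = 224308027/ 7548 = 29717.54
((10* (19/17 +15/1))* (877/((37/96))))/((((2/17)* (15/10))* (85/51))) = 46137216/37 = 1246951.78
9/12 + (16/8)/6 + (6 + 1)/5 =149/60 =2.48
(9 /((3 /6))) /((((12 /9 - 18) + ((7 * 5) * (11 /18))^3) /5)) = 104976 /11393885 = 0.01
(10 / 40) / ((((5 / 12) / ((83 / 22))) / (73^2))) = 1326921 / 110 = 12062.92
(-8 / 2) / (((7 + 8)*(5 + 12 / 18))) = -4 / 85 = -0.05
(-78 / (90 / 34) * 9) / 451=-1326 / 2255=-0.59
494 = 494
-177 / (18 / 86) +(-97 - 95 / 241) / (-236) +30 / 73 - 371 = -3786087748 / 3113961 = -1215.84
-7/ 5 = -1.40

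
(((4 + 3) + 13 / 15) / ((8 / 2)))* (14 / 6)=413 / 90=4.59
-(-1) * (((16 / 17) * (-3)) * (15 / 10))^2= 5184 / 289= 17.94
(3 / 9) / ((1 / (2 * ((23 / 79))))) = 46 / 237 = 0.19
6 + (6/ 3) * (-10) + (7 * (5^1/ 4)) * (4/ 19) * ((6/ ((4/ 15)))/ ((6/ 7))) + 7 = 3143/ 76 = 41.36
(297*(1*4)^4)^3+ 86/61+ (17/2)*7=53622748999589127/122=439530729504828.91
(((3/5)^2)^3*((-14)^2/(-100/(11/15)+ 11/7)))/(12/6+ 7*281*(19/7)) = -224532/17676734375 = -0.00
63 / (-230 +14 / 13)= -273 / 992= -0.28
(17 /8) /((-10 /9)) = -153 /80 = -1.91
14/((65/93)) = 1302/65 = 20.03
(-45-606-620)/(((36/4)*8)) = -1271/72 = -17.65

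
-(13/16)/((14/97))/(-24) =1261/5376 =0.23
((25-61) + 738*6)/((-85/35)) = -30744/17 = -1808.47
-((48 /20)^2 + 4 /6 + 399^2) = -159207.43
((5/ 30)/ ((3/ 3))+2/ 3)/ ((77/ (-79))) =-0.85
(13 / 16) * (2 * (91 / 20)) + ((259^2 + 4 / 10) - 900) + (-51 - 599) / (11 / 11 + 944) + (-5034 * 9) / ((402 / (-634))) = 278871377801 / 2026080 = 137640.85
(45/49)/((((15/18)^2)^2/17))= 198288/6125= 32.37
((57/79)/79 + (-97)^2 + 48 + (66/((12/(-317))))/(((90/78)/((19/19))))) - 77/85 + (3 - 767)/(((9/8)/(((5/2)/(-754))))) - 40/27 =85812003376763/10799613630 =7945.84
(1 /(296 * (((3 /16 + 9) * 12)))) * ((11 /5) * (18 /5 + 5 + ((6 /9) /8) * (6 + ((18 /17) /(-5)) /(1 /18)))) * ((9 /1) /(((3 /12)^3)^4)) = 89397.56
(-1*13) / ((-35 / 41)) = 533 / 35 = 15.23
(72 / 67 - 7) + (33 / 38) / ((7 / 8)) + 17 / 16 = -551825 / 142576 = -3.87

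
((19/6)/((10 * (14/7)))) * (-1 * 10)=-19/12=-1.58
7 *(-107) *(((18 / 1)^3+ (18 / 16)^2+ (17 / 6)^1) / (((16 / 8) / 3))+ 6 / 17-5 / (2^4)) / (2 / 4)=-14267787135 / 1088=-13113774.94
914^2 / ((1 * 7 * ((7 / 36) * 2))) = 15037128 / 49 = 306880.16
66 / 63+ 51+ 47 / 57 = 7032 / 133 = 52.87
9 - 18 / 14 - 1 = 47 / 7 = 6.71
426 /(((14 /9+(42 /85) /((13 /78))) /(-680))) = -110802600 /1729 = -64084.79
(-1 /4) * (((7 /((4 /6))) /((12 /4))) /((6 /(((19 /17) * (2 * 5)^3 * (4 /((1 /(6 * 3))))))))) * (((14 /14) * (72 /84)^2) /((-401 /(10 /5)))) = 2052000 /47719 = 43.00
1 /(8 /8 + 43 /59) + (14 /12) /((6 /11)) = 1663 /612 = 2.72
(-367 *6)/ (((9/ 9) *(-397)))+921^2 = 336753879/ 397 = 848246.55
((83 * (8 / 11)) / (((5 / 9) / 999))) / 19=5970024 / 1045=5712.94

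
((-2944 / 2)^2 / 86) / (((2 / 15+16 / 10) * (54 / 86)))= 2708480 / 117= 23149.40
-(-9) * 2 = 18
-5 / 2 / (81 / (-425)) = 2125 / 162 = 13.12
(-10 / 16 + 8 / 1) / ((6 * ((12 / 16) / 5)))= 8.19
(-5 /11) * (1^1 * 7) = -35 /11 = -3.18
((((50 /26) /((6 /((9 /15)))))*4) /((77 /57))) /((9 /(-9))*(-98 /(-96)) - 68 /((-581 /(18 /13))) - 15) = -454176 /12648911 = -0.04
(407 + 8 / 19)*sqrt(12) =15482*sqrt(3) / 19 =1411.35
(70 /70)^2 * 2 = 2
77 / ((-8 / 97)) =-7469 / 8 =-933.62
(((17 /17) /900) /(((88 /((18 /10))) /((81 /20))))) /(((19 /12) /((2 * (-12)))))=-729 /522500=-0.00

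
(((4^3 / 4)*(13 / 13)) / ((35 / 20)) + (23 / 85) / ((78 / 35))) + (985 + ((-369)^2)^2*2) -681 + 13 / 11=3785905010845459 / 102102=37079636156.45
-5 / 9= -0.56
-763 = -763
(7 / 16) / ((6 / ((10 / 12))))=35 / 576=0.06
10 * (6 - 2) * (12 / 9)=160 / 3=53.33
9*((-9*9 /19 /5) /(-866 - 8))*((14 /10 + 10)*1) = 2187 /21850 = 0.10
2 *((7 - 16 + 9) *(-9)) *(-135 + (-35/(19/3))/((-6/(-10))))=0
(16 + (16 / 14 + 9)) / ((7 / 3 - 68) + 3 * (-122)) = -549 / 9065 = -0.06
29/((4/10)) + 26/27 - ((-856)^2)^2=-28992710463617/54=-536902045622.54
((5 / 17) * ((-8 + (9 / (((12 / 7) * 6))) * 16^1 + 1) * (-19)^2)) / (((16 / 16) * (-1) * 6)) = -12635 / 102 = -123.87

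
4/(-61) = -4/61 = -0.07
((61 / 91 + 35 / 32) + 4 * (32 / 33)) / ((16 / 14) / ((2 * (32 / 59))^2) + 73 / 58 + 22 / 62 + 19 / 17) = 132597019696 / 86998836639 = 1.52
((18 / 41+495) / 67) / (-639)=-2257 / 195037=-0.01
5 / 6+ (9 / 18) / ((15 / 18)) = 43 / 30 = 1.43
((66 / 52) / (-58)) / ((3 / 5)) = -55 / 1508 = -0.04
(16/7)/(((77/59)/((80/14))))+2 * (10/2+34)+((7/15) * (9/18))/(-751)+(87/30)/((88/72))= 3841422764/42502845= 90.38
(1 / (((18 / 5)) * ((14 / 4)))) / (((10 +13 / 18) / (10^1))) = 100 / 1351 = 0.07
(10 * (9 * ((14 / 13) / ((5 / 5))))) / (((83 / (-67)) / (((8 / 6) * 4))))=-417.28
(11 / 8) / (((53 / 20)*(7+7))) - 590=-875505 / 1484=-589.96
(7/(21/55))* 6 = 110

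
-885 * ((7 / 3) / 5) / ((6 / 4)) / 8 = -413 / 12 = -34.42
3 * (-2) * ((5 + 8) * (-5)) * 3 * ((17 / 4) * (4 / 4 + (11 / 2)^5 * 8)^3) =41545828493970474375 / 128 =324576785109144331.05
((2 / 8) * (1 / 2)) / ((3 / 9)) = 3 / 8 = 0.38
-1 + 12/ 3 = 3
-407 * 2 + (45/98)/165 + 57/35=-4378667/5390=-812.37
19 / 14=1.36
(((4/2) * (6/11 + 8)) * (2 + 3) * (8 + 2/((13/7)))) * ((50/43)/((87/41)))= 227386000/534963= 425.05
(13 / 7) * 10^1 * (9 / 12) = 195 / 14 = 13.93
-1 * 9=-9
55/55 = 1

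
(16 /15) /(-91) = -16 /1365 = -0.01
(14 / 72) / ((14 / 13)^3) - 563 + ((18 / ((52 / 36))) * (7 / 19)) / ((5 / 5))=-1945883165 / 3485664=-558.25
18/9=2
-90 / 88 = -45 / 44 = -1.02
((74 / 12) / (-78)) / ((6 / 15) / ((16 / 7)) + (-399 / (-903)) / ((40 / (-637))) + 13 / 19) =151145 / 11809863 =0.01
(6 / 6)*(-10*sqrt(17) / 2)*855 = -4275*sqrt(17) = -17626.28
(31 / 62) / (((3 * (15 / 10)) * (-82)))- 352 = -259777 / 738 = -352.00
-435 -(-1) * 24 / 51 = -7387 / 17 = -434.53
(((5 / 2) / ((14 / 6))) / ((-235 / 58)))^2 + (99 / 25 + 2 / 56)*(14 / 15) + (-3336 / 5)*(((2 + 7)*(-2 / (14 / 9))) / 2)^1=313684677427 / 81180750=3864.03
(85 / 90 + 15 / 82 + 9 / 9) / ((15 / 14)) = 1.99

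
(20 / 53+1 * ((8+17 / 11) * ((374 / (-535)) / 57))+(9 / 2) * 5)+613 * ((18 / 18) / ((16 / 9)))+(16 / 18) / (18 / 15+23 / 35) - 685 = -63930470323 / 201706128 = -316.95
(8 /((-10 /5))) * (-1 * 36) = 144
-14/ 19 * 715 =-10010/ 19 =-526.84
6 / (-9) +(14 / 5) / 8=-19 / 60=-0.32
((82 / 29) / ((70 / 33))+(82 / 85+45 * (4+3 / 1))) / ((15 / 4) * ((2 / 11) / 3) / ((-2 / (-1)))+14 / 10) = 240898768 / 1149183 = 209.63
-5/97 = -0.05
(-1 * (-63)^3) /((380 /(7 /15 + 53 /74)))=109437237 /140600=778.36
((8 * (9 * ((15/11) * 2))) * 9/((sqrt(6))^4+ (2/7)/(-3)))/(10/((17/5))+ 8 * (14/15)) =26025300/5503069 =4.73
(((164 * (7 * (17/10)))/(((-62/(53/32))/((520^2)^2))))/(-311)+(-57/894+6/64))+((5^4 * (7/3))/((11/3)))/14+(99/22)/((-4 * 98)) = 303686224621648304575/24776907232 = 12256825348.62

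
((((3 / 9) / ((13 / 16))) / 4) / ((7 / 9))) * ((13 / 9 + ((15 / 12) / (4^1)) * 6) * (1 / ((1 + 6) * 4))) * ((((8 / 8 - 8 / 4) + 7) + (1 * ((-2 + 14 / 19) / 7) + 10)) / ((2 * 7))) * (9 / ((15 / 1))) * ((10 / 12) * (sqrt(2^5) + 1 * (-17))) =-0.10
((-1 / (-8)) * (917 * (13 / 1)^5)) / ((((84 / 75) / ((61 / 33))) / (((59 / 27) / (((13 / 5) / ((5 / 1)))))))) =8416016318125 / 28512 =295174534.17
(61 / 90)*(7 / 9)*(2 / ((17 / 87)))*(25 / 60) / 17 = 12383 / 93636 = 0.13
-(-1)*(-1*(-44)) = 44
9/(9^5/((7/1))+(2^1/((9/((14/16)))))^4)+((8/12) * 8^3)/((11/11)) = 101560291326208/297538985973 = 341.33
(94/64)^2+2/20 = 11557/5120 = 2.26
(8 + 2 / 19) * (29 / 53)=4466 / 1007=4.43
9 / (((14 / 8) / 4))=144 / 7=20.57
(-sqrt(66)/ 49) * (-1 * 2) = 0.33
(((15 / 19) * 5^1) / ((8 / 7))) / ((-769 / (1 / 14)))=-75 / 233776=-0.00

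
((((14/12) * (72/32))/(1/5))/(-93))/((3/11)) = -385/744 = -0.52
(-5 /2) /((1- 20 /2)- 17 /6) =15 /71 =0.21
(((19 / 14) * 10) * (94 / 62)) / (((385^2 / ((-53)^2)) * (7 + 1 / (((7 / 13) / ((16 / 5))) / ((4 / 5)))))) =12542185 / 378074543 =0.03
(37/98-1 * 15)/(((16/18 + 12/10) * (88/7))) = -64485/115808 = -0.56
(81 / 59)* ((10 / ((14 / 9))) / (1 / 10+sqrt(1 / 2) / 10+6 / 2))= 2259900 / 793373 -36450* sqrt(2) / 793373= 2.78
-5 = -5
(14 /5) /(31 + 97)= 7 /320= 0.02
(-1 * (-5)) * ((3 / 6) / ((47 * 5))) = 1 / 94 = 0.01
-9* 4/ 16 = -9/ 4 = -2.25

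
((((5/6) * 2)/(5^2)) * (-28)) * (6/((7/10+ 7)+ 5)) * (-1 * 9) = 1008/127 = 7.94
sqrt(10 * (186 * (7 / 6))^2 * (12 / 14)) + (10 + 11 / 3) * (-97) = -3977 / 3 + 62 * sqrt(105) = -690.36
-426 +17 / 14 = -5947 / 14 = -424.79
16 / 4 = 4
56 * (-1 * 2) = -112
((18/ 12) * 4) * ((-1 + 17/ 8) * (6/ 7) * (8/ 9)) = 36/ 7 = 5.14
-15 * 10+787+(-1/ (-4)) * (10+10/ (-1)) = 637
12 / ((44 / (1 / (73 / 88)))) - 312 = -311.67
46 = 46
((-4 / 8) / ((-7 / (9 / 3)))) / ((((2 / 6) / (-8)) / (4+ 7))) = -396 / 7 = -56.57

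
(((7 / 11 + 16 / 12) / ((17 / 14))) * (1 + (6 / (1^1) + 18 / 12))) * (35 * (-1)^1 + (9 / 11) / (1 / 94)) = 209755 / 363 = 577.84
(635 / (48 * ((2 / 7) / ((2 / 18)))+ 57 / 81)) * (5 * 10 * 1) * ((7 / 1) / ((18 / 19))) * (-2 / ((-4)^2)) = -44338875 / 187688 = -236.24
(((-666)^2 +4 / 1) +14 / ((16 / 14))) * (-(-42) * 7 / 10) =260820483 / 20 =13041024.15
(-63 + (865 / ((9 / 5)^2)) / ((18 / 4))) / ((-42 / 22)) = 29447 / 15309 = 1.92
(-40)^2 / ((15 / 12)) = 1280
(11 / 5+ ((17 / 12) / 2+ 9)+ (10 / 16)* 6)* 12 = 187.90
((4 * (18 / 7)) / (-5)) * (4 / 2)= -144 / 35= -4.11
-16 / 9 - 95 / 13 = -1063 / 117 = -9.09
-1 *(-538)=538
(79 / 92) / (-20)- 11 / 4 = -5139 / 1840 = -2.79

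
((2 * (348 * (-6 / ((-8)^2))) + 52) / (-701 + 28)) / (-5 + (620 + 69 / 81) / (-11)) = -15741 / 49123616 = -0.00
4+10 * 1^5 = 14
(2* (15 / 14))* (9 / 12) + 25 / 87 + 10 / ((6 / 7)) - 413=-973033 / 2436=-399.44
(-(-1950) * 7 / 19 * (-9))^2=15092122500 / 361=41806433.52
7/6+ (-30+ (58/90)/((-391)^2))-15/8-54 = -4662105863/55037160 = -84.71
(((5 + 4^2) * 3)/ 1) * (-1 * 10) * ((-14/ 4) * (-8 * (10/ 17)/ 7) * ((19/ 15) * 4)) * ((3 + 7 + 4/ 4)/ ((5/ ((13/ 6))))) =-35800.47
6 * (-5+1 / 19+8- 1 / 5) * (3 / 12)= 813 / 190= 4.28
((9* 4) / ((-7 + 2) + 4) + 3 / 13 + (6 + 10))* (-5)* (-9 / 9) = -1285 / 13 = -98.85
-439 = -439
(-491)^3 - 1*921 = -118371692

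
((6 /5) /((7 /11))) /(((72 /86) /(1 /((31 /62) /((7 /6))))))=473 /90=5.26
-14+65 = 51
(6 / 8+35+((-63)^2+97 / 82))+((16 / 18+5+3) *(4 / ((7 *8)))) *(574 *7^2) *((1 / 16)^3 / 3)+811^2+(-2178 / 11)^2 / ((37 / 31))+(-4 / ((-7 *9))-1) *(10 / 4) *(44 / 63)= 1070593884285115 / 1541369088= 694573.35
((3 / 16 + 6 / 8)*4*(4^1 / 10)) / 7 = 0.21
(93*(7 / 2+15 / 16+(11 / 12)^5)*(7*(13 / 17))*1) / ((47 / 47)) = 3569250503 / 1410048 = 2531.30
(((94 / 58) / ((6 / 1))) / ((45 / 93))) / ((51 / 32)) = 23312 / 66555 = 0.35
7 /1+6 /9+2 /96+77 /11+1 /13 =3071 /208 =14.76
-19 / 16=-1.19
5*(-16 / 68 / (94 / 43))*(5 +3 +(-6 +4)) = -2580 / 799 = -3.23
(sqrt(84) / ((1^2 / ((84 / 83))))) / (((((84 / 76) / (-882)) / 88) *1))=-11797632 *sqrt(21) / 83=-651367.97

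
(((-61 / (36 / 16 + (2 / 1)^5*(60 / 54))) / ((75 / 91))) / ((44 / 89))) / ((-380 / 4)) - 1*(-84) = 2988196617 / 35556125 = 84.04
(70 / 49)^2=100 / 49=2.04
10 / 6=5 / 3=1.67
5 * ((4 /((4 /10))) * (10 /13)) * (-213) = -106500 /13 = -8192.31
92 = 92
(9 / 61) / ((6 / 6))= 0.15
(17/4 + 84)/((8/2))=353/16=22.06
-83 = -83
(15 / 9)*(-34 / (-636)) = 85 / 954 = 0.09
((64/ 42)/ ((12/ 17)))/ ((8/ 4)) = 1.08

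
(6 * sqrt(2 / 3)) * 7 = 14 * sqrt(6) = 34.29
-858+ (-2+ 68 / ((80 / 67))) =-16061 / 20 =-803.05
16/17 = 0.94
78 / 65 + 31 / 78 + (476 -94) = 149603 / 390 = 383.60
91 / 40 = 2.28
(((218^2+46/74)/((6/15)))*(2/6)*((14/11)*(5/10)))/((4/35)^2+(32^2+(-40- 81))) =25130623875/900439474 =27.91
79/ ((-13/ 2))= -158/ 13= -12.15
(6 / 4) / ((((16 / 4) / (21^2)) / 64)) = 10584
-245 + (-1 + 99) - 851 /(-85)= -11644 /85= -136.99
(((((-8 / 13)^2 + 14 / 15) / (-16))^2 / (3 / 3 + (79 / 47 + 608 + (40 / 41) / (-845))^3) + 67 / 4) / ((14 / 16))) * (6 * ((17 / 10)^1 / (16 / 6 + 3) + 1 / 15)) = 20767319555201122952671693757093 / 493118171255598178345297578000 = 42.11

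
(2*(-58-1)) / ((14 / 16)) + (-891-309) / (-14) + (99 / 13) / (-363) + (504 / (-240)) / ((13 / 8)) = -252533 / 5005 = -50.46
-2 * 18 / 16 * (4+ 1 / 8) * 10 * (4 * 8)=-2970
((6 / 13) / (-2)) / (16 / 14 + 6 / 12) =-0.14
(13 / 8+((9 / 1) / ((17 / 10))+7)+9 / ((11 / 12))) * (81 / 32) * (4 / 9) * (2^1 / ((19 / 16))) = 44.98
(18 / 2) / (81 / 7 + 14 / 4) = 126 / 211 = 0.60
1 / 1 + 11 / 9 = 20 / 9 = 2.22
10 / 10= 1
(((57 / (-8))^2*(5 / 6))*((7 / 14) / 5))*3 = 3249 / 256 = 12.69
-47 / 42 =-1.12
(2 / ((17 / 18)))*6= 12.71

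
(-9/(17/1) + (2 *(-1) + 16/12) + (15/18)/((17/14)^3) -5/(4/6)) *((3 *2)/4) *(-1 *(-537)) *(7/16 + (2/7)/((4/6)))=-12637989447/2201024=-5741.87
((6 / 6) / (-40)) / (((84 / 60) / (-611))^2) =-1866605 / 392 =-4761.75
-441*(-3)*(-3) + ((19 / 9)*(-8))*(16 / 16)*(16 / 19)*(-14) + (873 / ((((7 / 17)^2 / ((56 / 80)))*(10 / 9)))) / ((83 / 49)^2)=-2639.33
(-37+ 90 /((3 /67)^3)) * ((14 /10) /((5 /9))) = 63157899 /25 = 2526315.96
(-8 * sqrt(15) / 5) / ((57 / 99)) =-264 * sqrt(15) / 95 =-10.76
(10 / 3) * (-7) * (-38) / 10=266 / 3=88.67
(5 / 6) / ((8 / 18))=15 / 8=1.88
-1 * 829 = -829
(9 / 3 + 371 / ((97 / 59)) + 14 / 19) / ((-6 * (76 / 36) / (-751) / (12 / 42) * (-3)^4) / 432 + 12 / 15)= 8466834080 / 29935849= 282.83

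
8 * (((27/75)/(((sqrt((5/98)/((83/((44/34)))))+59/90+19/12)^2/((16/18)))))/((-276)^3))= -37270604257933872/1533599735408311359395567+3370310536320 * sqrt(77605)/1533599735408311359395567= -0.00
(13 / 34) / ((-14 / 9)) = -117 / 476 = -0.25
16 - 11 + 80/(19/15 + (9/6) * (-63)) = 11585/2797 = 4.14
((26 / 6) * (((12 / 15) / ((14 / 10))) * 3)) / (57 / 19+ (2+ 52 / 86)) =2236 / 1687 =1.33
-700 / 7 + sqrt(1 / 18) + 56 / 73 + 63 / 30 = -70907 / 730 + sqrt(2) / 6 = -96.90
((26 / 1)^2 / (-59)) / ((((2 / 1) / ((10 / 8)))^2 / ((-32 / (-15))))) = -1690 / 177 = -9.55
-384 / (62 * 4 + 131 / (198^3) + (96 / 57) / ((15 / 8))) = -283172060160 / 183544358749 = -1.54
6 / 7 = 0.86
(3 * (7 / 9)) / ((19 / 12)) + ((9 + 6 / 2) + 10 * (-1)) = 66 / 19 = 3.47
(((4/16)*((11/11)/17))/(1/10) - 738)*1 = -25087/34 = -737.85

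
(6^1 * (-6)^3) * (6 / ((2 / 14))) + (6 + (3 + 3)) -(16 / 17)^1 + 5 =-925071 / 17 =-54415.94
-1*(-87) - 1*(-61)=148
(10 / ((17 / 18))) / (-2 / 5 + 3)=900 / 221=4.07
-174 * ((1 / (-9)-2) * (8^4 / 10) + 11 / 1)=2228186 / 15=148545.73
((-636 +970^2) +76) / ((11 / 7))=6582380 / 11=598398.18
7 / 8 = 0.88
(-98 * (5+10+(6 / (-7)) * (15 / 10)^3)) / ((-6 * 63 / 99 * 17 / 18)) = 11187 / 34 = 329.03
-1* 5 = -5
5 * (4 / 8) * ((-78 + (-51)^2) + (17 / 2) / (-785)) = 6307.47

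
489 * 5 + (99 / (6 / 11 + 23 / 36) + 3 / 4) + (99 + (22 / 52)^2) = 208339093 / 79261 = 2628.52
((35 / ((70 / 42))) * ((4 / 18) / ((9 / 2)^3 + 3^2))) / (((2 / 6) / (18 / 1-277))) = -29008 / 801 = -36.21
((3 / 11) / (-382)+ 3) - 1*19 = -67235 / 4202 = -16.00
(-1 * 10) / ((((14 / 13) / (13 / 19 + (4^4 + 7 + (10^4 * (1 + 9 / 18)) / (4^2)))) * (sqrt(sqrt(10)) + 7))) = -48459775 / 30286 - 988975 * sqrt(10) / 30286 + 988975 * 10^(3 / 4) / 212002 + 6922825 * 10^(1 / 4) / 30286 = -1270.62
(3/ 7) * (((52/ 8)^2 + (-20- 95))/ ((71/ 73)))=-63729/ 1988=-32.06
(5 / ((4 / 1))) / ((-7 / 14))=-5 / 2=-2.50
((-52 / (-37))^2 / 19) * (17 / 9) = 45968 / 234099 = 0.20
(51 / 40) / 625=51 / 25000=0.00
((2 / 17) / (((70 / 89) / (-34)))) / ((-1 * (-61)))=-178 / 2135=-0.08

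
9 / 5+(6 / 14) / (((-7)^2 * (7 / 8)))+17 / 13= 486562 / 156065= 3.12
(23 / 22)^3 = 12167 / 10648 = 1.14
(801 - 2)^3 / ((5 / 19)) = 9691565581 / 5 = 1938313116.20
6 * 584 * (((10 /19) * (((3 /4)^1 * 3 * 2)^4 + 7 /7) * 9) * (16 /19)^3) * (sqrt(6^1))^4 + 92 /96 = 458762762697863 /3127704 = 146677167.24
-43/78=-0.55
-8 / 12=-2 / 3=-0.67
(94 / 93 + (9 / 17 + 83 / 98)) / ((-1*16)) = -369853 / 2479008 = -0.15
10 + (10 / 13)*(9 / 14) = 955 / 91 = 10.49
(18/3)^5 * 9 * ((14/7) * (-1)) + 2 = -139966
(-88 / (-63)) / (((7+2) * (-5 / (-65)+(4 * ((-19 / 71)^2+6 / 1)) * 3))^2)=377922519832 / 116582360054227767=0.00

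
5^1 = 5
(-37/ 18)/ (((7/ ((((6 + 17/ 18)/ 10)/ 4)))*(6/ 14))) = -925/ 7776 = -0.12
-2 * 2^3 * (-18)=288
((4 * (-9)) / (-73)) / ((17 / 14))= 504 / 1241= 0.41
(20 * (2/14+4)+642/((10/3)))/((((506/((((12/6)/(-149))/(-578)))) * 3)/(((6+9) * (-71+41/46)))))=-31092225/7016014852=-0.00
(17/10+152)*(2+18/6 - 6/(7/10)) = -7685/14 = -548.93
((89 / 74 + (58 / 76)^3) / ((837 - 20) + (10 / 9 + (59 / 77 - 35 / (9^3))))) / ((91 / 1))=26817115743 / 1213130473536904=0.00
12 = 12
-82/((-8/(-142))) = -2911/2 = -1455.50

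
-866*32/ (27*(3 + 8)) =-27712/ 297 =-93.31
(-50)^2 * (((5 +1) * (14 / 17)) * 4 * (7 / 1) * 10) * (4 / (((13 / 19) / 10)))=44688000000 / 221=202208144.80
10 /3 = 3.33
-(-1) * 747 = 747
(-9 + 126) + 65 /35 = 832 /7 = 118.86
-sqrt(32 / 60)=-2*sqrt(30) / 15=-0.73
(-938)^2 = 879844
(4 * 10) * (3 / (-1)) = -120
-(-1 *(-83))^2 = -6889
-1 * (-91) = 91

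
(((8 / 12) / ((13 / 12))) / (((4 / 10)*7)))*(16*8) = 2560 / 91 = 28.13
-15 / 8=-1.88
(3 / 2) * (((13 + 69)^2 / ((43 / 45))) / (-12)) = -75645 / 86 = -879.59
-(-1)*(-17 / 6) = -17 / 6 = -2.83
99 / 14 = 7.07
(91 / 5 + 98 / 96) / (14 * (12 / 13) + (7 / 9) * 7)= 25701 / 24560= 1.05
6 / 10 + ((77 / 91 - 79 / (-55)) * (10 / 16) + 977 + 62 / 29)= 20344446 / 20735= 981.16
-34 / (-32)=17 / 16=1.06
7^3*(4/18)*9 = 686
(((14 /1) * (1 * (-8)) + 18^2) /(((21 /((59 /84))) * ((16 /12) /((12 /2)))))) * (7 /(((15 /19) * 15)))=18.86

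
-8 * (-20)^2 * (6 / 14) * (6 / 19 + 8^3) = -93446400 / 133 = -702604.51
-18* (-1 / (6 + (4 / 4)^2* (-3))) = 6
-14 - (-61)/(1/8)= 474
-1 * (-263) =263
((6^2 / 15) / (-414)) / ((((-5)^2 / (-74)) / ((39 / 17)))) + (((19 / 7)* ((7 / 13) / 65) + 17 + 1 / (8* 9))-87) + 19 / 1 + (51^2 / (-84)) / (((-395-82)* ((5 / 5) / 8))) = -11121234778103 / 220637781000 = -50.40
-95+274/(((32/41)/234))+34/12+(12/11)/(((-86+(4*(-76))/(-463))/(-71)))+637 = 431321242973/5215848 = 82694.37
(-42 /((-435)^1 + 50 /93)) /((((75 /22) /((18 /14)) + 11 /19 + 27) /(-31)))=-151841844 /1531713145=-0.10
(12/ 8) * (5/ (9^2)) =5/ 54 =0.09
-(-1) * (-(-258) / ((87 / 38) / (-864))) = -2823552 / 29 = -97363.86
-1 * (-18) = 18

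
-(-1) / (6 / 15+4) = 0.23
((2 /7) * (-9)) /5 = -18 /35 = -0.51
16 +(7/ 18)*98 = 54.11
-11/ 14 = -0.79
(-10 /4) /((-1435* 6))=1 /3444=0.00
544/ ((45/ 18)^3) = 4352/ 125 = 34.82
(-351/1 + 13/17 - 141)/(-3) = 8351/51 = 163.75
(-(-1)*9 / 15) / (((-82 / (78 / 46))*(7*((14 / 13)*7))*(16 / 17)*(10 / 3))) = -77571 / 1035036800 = -0.00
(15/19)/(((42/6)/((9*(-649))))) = -87615/133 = -658.76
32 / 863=0.04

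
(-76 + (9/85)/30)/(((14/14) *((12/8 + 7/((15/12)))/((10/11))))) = -9.73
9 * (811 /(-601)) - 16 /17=-133699 /10217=-13.09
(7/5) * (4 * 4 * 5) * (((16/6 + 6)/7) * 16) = 6656/3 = 2218.67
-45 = -45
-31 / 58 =-0.53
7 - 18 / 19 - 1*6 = 0.05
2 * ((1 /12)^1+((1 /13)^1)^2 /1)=181 /1014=0.18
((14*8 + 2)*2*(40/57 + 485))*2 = 221480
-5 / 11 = -0.45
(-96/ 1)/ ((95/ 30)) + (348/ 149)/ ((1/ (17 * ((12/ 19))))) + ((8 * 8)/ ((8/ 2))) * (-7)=-331904/ 2831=-117.24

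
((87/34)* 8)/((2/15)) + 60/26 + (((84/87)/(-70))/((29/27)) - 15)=130868691/929305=140.82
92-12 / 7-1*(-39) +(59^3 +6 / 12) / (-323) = -2290683 / 4522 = -506.56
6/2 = 3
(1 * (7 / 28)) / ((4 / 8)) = 1 / 2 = 0.50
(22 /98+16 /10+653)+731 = 339527 /245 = 1385.82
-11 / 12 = -0.92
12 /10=6 /5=1.20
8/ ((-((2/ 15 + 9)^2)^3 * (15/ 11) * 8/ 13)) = -108590625/ 6611856250609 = -0.00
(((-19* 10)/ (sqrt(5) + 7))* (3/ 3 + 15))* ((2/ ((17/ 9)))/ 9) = -10640/ 187 + 1520* sqrt(5)/ 187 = -38.72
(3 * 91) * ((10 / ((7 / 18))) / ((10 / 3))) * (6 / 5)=2527.20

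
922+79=1001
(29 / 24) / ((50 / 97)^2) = 272861 / 60000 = 4.55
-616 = -616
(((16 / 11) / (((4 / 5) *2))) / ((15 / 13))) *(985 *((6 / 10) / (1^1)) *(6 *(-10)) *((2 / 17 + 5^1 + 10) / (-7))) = 60337.08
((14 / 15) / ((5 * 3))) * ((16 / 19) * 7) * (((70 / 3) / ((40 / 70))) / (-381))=-38416 / 977265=-0.04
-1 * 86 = -86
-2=-2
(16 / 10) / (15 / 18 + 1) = 48 / 55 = 0.87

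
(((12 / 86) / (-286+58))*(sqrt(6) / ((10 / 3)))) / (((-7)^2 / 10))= -3*sqrt(6) / 80066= -0.00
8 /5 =1.60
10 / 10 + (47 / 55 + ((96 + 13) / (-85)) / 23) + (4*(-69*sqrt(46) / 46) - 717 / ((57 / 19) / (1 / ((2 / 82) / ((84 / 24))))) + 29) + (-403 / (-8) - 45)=-5894146521 / 172040 - 6*sqrt(46)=-34301.02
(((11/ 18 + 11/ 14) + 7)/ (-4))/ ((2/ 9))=-529/ 56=-9.45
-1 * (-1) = 1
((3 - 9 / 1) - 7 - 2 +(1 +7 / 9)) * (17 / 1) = -2023 / 9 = -224.78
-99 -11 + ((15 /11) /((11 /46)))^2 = -1134410 /14641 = -77.48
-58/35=-1.66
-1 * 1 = -1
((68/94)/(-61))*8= -272/2867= -0.09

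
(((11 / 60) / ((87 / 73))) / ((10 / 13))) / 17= 10439 / 887400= 0.01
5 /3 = 1.67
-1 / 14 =-0.07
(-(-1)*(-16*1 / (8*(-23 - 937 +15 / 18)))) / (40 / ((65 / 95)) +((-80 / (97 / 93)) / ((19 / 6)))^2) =132469311 / 40985582105050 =0.00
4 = 4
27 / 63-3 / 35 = 0.34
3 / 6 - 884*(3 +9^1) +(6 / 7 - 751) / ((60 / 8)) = -2248579 / 210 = -10707.52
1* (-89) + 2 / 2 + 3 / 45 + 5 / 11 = -14434 / 165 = -87.48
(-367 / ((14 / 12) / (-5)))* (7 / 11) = 11010 / 11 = 1000.91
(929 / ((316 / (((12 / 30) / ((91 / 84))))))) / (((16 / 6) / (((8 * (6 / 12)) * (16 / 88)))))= 16722 / 56485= 0.30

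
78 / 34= 39 / 17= 2.29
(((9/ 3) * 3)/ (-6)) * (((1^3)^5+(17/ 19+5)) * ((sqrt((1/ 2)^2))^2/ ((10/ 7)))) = -2751/ 1520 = -1.81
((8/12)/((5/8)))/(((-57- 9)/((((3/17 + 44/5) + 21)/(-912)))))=0.00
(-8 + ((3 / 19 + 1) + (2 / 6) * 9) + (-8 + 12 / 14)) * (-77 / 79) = 16071 / 1501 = 10.71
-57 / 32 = -1.78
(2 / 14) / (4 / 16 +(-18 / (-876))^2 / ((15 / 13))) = 26645 / 46697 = 0.57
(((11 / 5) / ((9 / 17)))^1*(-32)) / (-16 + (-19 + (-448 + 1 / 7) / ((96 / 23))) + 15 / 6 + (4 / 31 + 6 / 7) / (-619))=25721242624 / 27040967235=0.95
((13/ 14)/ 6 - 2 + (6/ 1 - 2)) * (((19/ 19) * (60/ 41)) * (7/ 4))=905/ 164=5.52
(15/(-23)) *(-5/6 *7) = 175/46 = 3.80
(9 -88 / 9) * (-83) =581 / 9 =64.56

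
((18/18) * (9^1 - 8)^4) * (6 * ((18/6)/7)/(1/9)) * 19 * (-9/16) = -13851/56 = -247.34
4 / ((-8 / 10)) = -5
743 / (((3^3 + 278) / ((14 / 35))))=1486 / 1525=0.97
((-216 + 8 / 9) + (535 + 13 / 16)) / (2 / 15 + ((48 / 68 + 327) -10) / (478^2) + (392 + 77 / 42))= 224221916585 / 275447116572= 0.81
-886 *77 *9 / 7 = -87714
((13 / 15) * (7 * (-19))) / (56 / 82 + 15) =-70889 / 9645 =-7.35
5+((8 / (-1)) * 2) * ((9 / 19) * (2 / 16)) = 4.05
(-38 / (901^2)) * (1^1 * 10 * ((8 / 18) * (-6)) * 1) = 3040 / 2435403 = 0.00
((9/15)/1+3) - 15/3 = -1.40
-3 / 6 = -1 / 2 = -0.50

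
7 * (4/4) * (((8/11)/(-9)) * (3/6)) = -28/99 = -0.28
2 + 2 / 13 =28 / 13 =2.15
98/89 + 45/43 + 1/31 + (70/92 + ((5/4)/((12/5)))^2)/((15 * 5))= 2.19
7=7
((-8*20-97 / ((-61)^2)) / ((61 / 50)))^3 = -26391327020738624125000 / 11694146092834141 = -2256798.13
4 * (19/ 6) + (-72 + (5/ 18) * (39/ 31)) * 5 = -64279/ 186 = -345.59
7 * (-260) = -1820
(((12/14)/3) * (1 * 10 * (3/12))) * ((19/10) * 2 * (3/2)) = 57/14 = 4.07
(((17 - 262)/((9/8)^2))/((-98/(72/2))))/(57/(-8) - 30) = -5120/2673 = -1.92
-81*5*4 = -1620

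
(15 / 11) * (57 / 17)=855 / 187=4.57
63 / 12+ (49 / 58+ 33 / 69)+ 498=1346201 / 2668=504.57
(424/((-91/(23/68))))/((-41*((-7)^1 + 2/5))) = -12190/2093091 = -0.01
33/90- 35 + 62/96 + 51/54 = -23791/720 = -33.04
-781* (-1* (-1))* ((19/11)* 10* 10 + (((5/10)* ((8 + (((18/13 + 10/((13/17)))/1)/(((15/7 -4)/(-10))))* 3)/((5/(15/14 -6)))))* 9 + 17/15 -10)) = 12581751883/17745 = 709030.82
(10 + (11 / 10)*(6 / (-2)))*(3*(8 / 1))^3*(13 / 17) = 6020352 / 85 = 70827.67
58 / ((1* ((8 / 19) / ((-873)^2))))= 419933079 / 4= 104983269.75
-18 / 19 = -0.95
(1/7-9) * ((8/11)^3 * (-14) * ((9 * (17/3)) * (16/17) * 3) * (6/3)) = 18284544/1331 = 13737.45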